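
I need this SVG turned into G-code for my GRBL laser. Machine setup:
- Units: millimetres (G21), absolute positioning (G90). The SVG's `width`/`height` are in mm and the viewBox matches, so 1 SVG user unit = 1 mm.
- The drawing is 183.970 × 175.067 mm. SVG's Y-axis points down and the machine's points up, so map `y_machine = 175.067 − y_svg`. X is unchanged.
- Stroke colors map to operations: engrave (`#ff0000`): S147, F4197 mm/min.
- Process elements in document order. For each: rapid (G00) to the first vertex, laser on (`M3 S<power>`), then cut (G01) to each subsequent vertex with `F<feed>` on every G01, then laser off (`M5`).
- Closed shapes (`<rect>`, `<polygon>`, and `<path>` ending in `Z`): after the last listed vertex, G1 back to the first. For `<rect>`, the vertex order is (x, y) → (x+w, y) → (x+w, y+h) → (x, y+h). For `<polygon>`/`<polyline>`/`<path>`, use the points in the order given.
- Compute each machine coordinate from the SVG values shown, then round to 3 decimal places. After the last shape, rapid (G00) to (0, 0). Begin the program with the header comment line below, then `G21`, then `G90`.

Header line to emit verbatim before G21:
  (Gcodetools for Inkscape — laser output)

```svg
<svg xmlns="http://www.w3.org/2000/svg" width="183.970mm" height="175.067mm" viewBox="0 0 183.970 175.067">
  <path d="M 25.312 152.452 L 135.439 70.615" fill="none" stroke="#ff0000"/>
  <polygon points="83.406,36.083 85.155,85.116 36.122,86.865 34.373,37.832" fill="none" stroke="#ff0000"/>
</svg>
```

(Gcodetools for Inkscape — laser output)
G21
G90
G00 X25.312 Y22.615
M3 S147
G01 X135.439 Y104.452 F4197
M5
G00 X83.406 Y138.984
M3 S147
G01 X85.155 Y89.951 F4197
G01 X36.122 Y88.202 F4197
G01 X34.373 Y137.235 F4197
G01 X83.406 Y138.984 F4197
M5
G00 X0.000 Y0.000

1 u = 1 mm; y_m = 175.067 − y.

[1] `<path>` line segment, #ff0000→engrave S147 F4197: (25.312,22.615) → (135.439,104.452)

[2] `<polygon>` regular polygon, #ff0000→engrave S147 F4197: (83.406,138.984) → (85.155,89.951) → (36.122,88.202) → (34.373,137.235) → (83.406,138.984) (closed)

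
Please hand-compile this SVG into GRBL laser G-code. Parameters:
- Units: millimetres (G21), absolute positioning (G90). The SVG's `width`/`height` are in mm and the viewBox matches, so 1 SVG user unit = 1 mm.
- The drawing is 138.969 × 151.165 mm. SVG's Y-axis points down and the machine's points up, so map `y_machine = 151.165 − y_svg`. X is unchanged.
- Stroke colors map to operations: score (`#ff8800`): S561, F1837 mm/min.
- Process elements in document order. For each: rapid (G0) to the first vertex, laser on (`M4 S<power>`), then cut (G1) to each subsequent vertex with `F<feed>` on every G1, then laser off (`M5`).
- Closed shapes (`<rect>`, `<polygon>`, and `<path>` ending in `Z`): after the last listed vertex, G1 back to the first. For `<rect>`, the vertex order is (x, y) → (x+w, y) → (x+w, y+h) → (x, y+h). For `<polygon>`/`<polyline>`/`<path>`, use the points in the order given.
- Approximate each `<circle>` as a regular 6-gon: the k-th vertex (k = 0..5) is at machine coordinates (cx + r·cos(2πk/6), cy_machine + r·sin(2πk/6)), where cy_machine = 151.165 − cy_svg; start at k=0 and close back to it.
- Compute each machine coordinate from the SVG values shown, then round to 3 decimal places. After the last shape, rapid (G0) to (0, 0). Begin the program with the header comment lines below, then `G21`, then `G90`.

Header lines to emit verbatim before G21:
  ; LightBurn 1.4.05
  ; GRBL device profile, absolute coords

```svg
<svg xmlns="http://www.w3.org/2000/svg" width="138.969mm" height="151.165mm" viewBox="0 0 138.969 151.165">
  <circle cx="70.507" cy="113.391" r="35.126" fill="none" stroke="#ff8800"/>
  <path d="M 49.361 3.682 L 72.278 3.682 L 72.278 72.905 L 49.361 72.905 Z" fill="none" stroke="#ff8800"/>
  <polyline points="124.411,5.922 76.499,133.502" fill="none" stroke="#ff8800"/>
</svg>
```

; LightBurn 1.4.05
; GRBL device profile, absolute coords
G21
G90
G0 X105.633 Y37.774
M4 S561
G1 X88.070 Y68.194 F1837
G1 X52.944 Y68.194 F1837
G1 X35.381 Y37.774 F1837
G1 X52.944 Y7.354 F1837
G1 X88.070 Y7.354 F1837
G1 X105.633 Y37.774 F1837
M5
G0 X49.361 Y147.483
M4 S561
G1 X72.278 Y147.483 F1837
G1 X72.278 Y78.260 F1837
G1 X49.361 Y78.260 F1837
G1 X49.361 Y147.483 F1837
M5
G0 X124.411 Y145.243
M4 S561
G1 X76.499 Y17.663 F1837
M5
G0 X0.000 Y0.000

Since the viewBox matches the mm dimensions, user units are millimetres directly. The only transform is the Y-flip y_m = 151.165 − y_svg.

Shape 1 is a circle drawn with `<circle>`. Its stroke #ff8800 means score at S561, F1837. After flipping Y the toolpath is (105.633,37.774) → (88.070,68.194) → (52.944,68.194) → (35.381,37.774) → (52.944,7.354) → (88.070,7.354) → (105.633,37.774), returning to the start.

Shape 2 is a rectangle drawn with `<path>`. Its stroke #ff8800 means score at S561, F1837. After flipping Y the toolpath is (49.361,147.483) → (72.278,147.483) → (72.278,78.260) → (49.361,78.260) → (49.361,147.483), returning to the start.

Shape 3 is a line segment drawn with `<polyline>`. Its stroke #ff8800 means score at S561, F1837. After flipping Y the toolpath is (124.411,145.243) → (76.499,17.663).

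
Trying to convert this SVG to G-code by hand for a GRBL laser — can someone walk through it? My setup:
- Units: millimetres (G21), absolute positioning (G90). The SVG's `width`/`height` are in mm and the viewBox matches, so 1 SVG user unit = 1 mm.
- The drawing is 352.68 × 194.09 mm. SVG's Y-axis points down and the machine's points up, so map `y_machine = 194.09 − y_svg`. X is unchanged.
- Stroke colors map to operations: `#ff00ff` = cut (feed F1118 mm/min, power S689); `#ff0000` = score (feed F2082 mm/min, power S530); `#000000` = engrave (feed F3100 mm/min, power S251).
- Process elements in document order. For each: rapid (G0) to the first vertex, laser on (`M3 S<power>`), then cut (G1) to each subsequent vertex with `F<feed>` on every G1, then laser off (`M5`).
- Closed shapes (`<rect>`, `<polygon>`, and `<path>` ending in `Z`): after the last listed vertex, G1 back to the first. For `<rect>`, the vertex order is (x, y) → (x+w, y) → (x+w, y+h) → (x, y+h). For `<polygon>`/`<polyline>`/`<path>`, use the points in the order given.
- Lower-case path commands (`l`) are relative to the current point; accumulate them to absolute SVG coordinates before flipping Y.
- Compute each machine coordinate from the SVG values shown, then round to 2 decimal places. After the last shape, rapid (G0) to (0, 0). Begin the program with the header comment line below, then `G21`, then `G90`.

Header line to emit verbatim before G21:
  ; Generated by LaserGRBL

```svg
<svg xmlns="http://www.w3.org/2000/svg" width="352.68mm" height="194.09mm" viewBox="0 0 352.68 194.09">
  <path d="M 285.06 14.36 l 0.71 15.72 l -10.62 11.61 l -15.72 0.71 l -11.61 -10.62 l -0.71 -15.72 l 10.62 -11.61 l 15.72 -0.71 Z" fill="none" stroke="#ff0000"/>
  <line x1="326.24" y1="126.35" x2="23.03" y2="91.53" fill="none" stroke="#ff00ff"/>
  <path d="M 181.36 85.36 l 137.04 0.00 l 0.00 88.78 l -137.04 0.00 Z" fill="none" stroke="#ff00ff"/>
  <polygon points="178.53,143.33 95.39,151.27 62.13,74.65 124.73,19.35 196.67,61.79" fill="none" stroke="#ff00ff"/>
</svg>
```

; Generated by LaserGRBL
G21
G90
G0 X285.06 Y179.73
M3 S530
G1 X285.77 Y164.01 F2082
G1 X275.15 Y152.40 F2082
G1 X259.43 Y151.69 F2082
G1 X247.82 Y162.31 F2082
G1 X247.11 Y178.03 F2082
G1 X257.73 Y189.64 F2082
G1 X273.45 Y190.35 F2082
G1 X285.06 Y179.73 F2082
M5
G0 X326.24 Y67.74
M3 S689
G1 X23.03 Y102.56 F1118
M5
G0 X181.36 Y108.73
M3 S689
G1 X318.40 Y108.73 F1118
G1 X318.40 Y19.95 F1118
G1 X181.36 Y19.95 F1118
G1 X181.36 Y108.73 F1118
M5
G0 X178.53 Y50.76
M3 S689
G1 X95.39 Y42.82 F1118
G1 X62.13 Y119.44 F1118
G1 X124.73 Y174.74 F1118
G1 X196.67 Y132.30 F1118
G1 X178.53 Y50.76 F1118
M5
G0 X0.00 Y0.00

viewBox `0 0 352.68 194.09` with mm width/height → 1 unit = 1 mm. Flip: y_m = 194.09 − y_svg.

**Shape 1** — `<path>` regular polygon, stroke `#ff0000` → score (S530, F2082). Machine vertices: (285.06,179.73) → (285.77,164.01) → (275.15,152.40) → (259.43,151.69) → (247.82,162.31) → (247.11,178.03) → (257.73,189.64) → (273.45,190.35) → (285.06,179.73). Closed: final G1 returns to the first vertex.

**Shape 2** — `<line>` line segment, stroke `#ff00ff` → cut (S689, F1118). Machine vertices: (326.24,67.74) → (23.03,102.56). Open path.

**Shape 3** — `<path>` rectangle, stroke `#ff00ff` → cut (S689, F1118). Machine vertices: (181.36,108.73) → (318.40,108.73) → (318.40,19.95) → (181.36,19.95) → (181.36,108.73). Closed: final G1 returns to the first vertex.

**Shape 4** — `<polygon>` regular polygon, stroke `#ff00ff` → cut (S689, F1118). Machine vertices: (178.53,50.76) → (95.39,42.82) → (62.13,119.44) → (124.73,174.74) → (196.67,132.30) → (178.53,50.76). Closed: final G1 returns to the first vertex.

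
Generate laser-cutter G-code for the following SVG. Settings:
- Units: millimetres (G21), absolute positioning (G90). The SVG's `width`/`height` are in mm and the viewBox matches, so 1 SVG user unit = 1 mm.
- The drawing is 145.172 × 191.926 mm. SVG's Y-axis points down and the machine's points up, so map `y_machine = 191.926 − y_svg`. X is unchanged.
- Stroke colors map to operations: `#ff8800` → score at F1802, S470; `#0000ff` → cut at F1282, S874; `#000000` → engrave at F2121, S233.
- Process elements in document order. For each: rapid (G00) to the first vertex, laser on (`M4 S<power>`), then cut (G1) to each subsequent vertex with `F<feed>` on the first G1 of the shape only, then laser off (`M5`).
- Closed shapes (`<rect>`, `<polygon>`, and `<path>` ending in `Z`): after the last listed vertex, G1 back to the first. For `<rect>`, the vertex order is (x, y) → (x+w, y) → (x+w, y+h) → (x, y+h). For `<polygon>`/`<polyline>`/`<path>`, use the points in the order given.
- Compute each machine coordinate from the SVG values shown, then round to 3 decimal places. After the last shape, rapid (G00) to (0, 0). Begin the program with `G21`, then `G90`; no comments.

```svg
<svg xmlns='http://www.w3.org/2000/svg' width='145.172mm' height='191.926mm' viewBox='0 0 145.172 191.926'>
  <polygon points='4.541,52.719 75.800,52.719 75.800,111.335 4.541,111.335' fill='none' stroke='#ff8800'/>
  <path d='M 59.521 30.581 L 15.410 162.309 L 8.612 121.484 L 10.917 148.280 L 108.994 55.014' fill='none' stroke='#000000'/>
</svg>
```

G21
G90
G00 X4.541 Y139.207
M4 S470
G1 X75.800 Y139.207 F1802
G1 X75.800 Y80.591
G1 X4.541 Y80.591
G1 X4.541 Y139.207
M5
G00 X59.521 Y161.345
M4 S233
G1 X15.410 Y29.617 F2121
G1 X8.612 Y70.442
G1 X10.917 Y43.646
G1 X108.994 Y136.912
M5
G00 X0.000 Y0.000

Since the viewBox matches the mm dimensions, user units are millimetres directly. The only transform is the Y-flip y_m = 191.926 − y_svg.

Shape 1 is a rectangle drawn with `<polygon>`. Its stroke #ff8800 means score at S470, F1802. After flipping Y the toolpath is (4.541,139.207) → (75.800,139.207) → (75.800,80.591) → (4.541,80.591) → (4.541,139.207), returning to the start.

Shape 2 is a open polyline drawn with `<path>`. Its stroke #000000 means engrave at S233, F2121. After flipping Y the toolpath is (59.521,161.345) → (15.410,29.617) → (8.612,70.442) → (10.917,43.646) → (108.994,136.912).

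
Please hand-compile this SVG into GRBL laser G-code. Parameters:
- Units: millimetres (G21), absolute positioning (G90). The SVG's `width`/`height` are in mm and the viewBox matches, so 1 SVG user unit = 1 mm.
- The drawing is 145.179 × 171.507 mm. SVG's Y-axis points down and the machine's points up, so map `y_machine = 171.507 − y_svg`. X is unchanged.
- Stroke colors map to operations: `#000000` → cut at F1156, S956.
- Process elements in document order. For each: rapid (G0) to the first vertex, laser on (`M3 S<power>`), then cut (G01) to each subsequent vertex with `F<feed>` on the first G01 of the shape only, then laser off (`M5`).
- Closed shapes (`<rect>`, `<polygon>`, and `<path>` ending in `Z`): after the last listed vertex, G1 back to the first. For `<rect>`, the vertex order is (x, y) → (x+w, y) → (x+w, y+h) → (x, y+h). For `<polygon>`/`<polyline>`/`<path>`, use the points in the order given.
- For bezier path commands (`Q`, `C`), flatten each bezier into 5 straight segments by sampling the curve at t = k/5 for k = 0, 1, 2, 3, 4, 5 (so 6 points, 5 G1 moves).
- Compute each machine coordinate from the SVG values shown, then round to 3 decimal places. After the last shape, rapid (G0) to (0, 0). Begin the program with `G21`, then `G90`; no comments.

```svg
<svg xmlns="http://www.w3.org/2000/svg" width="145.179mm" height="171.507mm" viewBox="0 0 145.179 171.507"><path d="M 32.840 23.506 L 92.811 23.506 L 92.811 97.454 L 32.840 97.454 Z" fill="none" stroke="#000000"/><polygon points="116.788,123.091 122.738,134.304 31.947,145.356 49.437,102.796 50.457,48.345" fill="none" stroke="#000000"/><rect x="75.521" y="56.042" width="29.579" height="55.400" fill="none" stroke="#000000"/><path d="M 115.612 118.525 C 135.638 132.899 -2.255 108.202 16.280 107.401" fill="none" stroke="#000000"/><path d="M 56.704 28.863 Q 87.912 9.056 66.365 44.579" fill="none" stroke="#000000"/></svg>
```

G21
G90
G0 X32.840 Y148.001
M3 S956
G01 X92.811 Y148.001 F1156
G01 X92.811 Y74.053
G01 X32.840 Y74.053
G01 X32.840 Y148.001
M5
G0 X116.788 Y48.416
M3 S956
G01 X122.738 Y37.203 F1156
G01 X31.947 Y26.151
G01 X49.437 Y68.711
G01 X50.457 Y123.162
G01 X116.788 Y48.416
M5
G0 X75.521 Y115.465
M3 S956
G01 X105.100 Y115.465 F1156
G01 X105.100 Y60.065
G01 X75.521 Y60.065
G01 X75.521 Y115.465
M5
G0 X115.612 Y52.982
M3 S956
G01 X111.192 Y48.542 F1156
G01 X83.960 Y50.457
G01 X49.005 Y55.705
G01 X21.416 Y61.262
G01 X16.280 Y64.106
M5
G0 X56.704 Y142.644
M3 S956
G01 X67.077 Y148.354 F1156
G01 X73.230 Y149.637
G01 X75.162 Y146.494
G01 X72.874 Y138.924
G01 X66.365 Y126.928
M5
G0 X0.000 Y0.000

Since the viewBox matches the mm dimensions, user units are millimetres directly. The only transform is the Y-flip y_m = 171.507 − y_svg.

Shape 1 is a rectangle drawn with `<path>`. Its stroke #000000 means cut at S956, F1156. After flipping Y the toolpath is (32.840,148.001) → (92.811,148.001) → (92.811,74.053) → (32.840,74.053) → (32.840,148.001), returning to the start.

Shape 2 is a closed polygon drawn with `<polygon>`. Its stroke #000000 means cut at S956, F1156. After flipping Y the toolpath is (116.788,48.416) → (122.738,37.203) → (31.947,26.151) → (49.437,68.711) → (50.457,123.162) → (116.788,48.416), returning to the start.

Shape 3 is a rectangle drawn with `<rect>`. Its stroke #000000 means cut at S956, F1156. After flipping Y the toolpath is (75.521,115.465) → (105.100,115.465) → (105.100,60.065) → (75.521,60.065) → (75.521,115.465), returning to the start.

Shape 4 is a cubic bezier drawn with `<path>`. Its stroke #000000 means cut at S956, F1156. After flipping Y the toolpath is (115.612,52.982) → (111.192,48.542) → (83.960,50.457) → (49.005,55.705) → (21.416,61.262) → (16.280,64.106).

Shape 5 is a quadratic bezier drawn with `<path>`. Its stroke #000000 means cut at S956, F1156. After flipping Y the toolpath is (56.704,142.644) → (67.077,148.354) → (73.230,149.637) → (75.162,146.494) → (72.874,138.924) → (66.365,126.928).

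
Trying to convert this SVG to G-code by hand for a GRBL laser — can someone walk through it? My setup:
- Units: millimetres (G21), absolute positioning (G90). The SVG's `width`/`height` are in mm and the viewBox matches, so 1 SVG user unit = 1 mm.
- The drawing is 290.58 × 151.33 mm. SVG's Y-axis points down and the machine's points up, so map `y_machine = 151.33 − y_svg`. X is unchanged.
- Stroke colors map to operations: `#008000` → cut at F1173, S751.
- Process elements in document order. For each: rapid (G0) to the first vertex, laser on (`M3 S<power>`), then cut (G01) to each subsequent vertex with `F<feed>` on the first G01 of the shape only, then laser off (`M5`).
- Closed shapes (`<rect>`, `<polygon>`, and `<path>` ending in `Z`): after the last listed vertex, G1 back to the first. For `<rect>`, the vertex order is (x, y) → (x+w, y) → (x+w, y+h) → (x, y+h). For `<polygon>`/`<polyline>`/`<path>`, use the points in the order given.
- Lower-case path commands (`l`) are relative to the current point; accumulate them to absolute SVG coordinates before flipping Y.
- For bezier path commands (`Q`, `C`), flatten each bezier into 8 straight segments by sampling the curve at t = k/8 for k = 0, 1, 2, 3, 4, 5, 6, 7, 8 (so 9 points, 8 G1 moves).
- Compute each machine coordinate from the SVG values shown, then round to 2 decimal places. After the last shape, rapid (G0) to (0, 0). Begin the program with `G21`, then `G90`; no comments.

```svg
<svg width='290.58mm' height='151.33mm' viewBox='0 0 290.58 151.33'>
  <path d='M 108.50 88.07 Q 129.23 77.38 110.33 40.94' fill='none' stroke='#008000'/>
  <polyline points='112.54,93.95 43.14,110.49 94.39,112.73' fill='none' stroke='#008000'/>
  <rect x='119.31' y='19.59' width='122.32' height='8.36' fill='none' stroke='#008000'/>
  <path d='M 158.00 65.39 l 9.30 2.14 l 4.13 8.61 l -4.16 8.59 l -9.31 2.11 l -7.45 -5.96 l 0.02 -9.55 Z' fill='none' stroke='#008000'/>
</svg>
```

Since the viewBox matches the mm dimensions, user units are millimetres directly. The only transform is the Y-flip y_m = 151.33 − y_svg.

Shape 1 is a quadratic bezier drawn with `<path>`. Its stroke #008000 means cut at S751, F1173. After flipping Y the toolpath is (108.50,63.26) → (113.06,66.33) → (116.39,70.21) → (118.47,74.90) → (119.32,80.39) → (118.93,86.68) → (117.30,93.78) → (114.44,101.68) → (110.33,110.39).

Shape 2 is a open polyline drawn with `<polyline>`. Its stroke #008000 means cut at S751, F1173. After flipping Y the toolpath is (112.54,57.38) → (43.14,40.84) → (94.39,38.60).

Shape 3 is a rectangle drawn with `<rect>`. Its stroke #008000 means cut at S751, F1173. After flipping Y the toolpath is (119.31,131.74) → (241.63,131.74) → (241.63,123.38) → (119.31,123.38) → (119.31,131.74), returning to the start.

Shape 4 is a regular polygon drawn with `<path>`. Its stroke #008000 means cut at S751, F1173. After flipping Y the toolpath is (158.00,85.94) → (167.30,83.80) → (171.43,75.19) → (167.27,66.60) → (157.96,64.49) → (150.51,70.45) → (150.53,80.00) → (158.00,85.94), returning to the start.

G21
G90
G0 X108.50 Y63.26
M3 S751
G01 X113.06 Y66.33 F1173
G01 X116.39 Y70.21
G01 X118.47 Y74.90
G01 X119.32 Y80.39
G01 X118.93 Y86.68
G01 X117.30 Y93.78
G01 X114.44 Y101.68
G01 X110.33 Y110.39
M5
G0 X112.54 Y57.38
M3 S751
G01 X43.14 Y40.84 F1173
G01 X94.39 Y38.60
M5
G0 X119.31 Y131.74
M3 S751
G01 X241.63 Y131.74 F1173
G01 X241.63 Y123.38
G01 X119.31 Y123.38
G01 X119.31 Y131.74
M5
G0 X158.00 Y85.94
M3 S751
G01 X167.30 Y83.80 F1173
G01 X171.43 Y75.19
G01 X167.27 Y66.60
G01 X157.96 Y64.49
G01 X150.51 Y70.45
G01 X150.53 Y80.00
G01 X158.00 Y85.94
M5
G0 X0.00 Y0.00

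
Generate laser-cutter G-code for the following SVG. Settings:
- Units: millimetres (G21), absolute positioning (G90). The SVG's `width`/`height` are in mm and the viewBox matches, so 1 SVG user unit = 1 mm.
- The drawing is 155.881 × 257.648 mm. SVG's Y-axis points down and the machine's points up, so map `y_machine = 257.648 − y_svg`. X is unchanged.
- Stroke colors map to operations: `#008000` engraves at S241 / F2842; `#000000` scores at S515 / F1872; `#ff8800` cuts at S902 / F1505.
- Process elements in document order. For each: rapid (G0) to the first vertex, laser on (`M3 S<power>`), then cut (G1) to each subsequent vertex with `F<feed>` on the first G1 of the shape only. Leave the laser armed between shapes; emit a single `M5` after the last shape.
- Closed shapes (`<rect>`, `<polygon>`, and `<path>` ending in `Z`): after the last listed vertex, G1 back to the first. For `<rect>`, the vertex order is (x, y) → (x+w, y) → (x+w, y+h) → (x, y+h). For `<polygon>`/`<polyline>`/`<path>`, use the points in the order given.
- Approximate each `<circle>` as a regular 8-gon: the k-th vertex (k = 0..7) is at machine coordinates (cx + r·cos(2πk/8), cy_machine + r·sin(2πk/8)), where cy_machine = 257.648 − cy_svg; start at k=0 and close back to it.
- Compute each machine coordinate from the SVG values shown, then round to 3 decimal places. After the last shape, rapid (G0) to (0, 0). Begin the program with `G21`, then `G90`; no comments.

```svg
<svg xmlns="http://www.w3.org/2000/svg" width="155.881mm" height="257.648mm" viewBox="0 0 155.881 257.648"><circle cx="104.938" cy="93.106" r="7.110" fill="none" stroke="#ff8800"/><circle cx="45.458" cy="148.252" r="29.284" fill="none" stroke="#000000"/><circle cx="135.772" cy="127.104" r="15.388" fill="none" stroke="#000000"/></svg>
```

G21
G90
G0 X112.048 Y164.542
M3 S902
G1 X109.966 Y169.570 F1505
G1 X104.938 Y171.652
G1 X99.910 Y169.570
G1 X97.828 Y164.542
G1 X99.910 Y159.514
G1 X104.938 Y157.432
G1 X109.966 Y159.514
G1 X112.048 Y164.542
G0 X74.742 Y109.396
M3 S515
G1 X66.165 Y130.103 F1872
G1 X45.458 Y138.680
G1 X24.751 Y130.103
G1 X16.174 Y109.396
G1 X24.751 Y88.689
G1 X45.458 Y80.112
G1 X66.165 Y88.689
G1 X74.742 Y109.396
G0 X151.160 Y130.544
M3 S515
G1 X146.653 Y141.425 F1872
G1 X135.772 Y145.932
G1 X124.891 Y141.425
G1 X120.384 Y130.544
G1 X124.891 Y119.663
G1 X135.772 Y115.156
G1 X146.653 Y119.663
G1 X151.160 Y130.544
M5
G0 X0.000 Y0.000

1 u = 1 mm; y_m = 257.648 − y.

[1] `<circle>` circle, #ff8800→cut S902 F1505: (112.048,164.542) → (109.966,169.570) → (104.938,171.652) → (99.910,169.570) → (97.828,164.542) → (99.910,159.514) → (104.938,157.432) → (109.966,159.514) → (112.048,164.542) (closed)

[2] `<circle>` circle, #000000→score S515 F1872: (74.742,109.396) → (66.165,130.103) → (45.458,138.680) → (24.751,130.103) → (16.174,109.396) → (24.751,88.689) → (45.458,80.112) → (66.165,88.689) → (74.742,109.396) (closed)

[3] `<circle>` circle, #000000→score S515 F1872: (151.160,130.544) → (146.653,141.425) → (135.772,145.932) → (124.891,141.425) → (120.384,130.544) → (124.891,119.663) → (135.772,115.156) → (146.653,119.663) → (151.160,130.544) (closed)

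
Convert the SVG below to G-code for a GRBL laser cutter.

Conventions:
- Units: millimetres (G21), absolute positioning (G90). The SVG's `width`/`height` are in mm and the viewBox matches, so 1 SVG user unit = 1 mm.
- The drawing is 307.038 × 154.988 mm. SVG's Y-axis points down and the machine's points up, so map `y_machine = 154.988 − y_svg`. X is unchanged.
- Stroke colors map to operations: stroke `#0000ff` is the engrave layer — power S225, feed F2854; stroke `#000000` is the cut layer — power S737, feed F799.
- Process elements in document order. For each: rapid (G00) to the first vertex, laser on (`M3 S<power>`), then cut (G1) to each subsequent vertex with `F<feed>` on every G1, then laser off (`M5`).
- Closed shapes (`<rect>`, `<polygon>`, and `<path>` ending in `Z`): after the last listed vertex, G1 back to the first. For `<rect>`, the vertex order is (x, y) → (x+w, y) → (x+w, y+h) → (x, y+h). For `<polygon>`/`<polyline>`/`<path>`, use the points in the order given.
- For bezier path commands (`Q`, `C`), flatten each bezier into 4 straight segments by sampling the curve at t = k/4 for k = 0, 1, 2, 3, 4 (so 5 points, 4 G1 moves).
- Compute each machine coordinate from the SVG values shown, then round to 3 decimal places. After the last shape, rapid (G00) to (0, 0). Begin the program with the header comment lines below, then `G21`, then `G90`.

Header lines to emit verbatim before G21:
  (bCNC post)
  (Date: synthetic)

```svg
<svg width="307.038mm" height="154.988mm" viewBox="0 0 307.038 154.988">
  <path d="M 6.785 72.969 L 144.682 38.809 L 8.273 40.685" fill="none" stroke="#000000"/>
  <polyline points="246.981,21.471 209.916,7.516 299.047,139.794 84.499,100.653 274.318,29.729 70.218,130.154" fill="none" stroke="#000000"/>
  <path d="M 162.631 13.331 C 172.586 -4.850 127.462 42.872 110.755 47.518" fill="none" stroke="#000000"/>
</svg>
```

1 u = 1 mm; y_m = 154.988 − y.

[1] `<path>` open polyline, #000000→cut S737 F799: (6.785,82.019) → (144.682,116.179) → (8.273,114.303)

[2] `<polyline>` open polyline, #000000→cut S737 F799: (246.981,133.517) → (209.916,147.472) → (299.047,15.194) → (84.499,54.335) → (274.318,125.259) → (70.218,24.834)

[3] `<path>` cubic bezier, #000000→cut S737 F799: (162.631,141.657) → (161.075,144.639) → (146.691,133.124) → (127.309,117.328) → (110.755,107.470)

(bCNC post)
(Date: synthetic)
G21
G90
G00 X6.785 Y82.019
M3 S737
G1 X144.682 Y116.179 F799
G1 X8.273 Y114.303 F799
M5
G00 X246.981 Y133.517
M3 S737
G1 X209.916 Y147.472 F799
G1 X299.047 Y15.194 F799
G1 X84.499 Y54.335 F799
G1 X274.318 Y125.259 F799
G1 X70.218 Y24.834 F799
M5
G00 X162.631 Y141.657
M3 S737
G1 X161.075 Y144.639 F799
G1 X146.691 Y133.124 F799
G1 X127.309 Y117.328 F799
G1 X110.755 Y107.470 F799
M5
G00 X0.000 Y0.000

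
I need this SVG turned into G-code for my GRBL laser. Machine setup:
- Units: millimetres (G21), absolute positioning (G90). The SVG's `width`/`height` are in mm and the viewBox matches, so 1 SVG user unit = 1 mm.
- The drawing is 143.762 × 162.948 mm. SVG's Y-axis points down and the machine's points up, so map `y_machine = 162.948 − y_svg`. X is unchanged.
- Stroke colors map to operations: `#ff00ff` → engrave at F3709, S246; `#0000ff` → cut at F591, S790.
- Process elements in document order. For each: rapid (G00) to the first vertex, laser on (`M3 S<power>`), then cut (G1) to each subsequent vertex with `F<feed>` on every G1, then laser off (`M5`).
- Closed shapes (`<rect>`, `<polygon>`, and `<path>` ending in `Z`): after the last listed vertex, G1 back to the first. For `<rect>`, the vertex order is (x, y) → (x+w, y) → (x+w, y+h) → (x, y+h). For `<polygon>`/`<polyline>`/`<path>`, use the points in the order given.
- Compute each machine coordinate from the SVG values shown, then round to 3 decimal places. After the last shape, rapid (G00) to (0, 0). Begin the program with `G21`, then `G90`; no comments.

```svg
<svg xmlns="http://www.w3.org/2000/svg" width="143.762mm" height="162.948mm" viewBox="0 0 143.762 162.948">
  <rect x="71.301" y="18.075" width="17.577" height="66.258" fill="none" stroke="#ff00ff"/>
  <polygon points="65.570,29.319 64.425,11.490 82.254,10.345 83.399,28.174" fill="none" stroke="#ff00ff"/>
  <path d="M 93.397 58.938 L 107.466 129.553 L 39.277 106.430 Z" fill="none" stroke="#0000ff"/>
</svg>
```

1 u = 1 mm; y_m = 162.948 − y.

[1] `<rect>` rectangle, #ff00ff→engrave S246 F3709: (71.301,144.873) → (88.878,144.873) → (88.878,78.615) → (71.301,78.615) → (71.301,144.873) (closed)

[2] `<polygon>` regular polygon, #ff00ff→engrave S246 F3709: (65.570,133.629) → (64.425,151.458) → (82.254,152.603) → (83.399,134.774) → (65.570,133.629) (closed)

[3] `<path>` regular polygon, #0000ff→cut S790 F591: (93.397,104.010) → (107.466,33.395) → (39.277,56.518) → (93.397,104.010) (closed)

G21
G90
G00 X71.301 Y144.873
M3 S246
G1 X88.878 Y144.873 F3709
G1 X88.878 Y78.615 F3709
G1 X71.301 Y78.615 F3709
G1 X71.301 Y144.873 F3709
M5
G00 X65.570 Y133.629
M3 S246
G1 X64.425 Y151.458 F3709
G1 X82.254 Y152.603 F3709
G1 X83.399 Y134.774 F3709
G1 X65.570 Y133.629 F3709
M5
G00 X93.397 Y104.010
M3 S790
G1 X107.466 Y33.395 F591
G1 X39.277 Y56.518 F591
G1 X93.397 Y104.010 F591
M5
G00 X0.000 Y0.000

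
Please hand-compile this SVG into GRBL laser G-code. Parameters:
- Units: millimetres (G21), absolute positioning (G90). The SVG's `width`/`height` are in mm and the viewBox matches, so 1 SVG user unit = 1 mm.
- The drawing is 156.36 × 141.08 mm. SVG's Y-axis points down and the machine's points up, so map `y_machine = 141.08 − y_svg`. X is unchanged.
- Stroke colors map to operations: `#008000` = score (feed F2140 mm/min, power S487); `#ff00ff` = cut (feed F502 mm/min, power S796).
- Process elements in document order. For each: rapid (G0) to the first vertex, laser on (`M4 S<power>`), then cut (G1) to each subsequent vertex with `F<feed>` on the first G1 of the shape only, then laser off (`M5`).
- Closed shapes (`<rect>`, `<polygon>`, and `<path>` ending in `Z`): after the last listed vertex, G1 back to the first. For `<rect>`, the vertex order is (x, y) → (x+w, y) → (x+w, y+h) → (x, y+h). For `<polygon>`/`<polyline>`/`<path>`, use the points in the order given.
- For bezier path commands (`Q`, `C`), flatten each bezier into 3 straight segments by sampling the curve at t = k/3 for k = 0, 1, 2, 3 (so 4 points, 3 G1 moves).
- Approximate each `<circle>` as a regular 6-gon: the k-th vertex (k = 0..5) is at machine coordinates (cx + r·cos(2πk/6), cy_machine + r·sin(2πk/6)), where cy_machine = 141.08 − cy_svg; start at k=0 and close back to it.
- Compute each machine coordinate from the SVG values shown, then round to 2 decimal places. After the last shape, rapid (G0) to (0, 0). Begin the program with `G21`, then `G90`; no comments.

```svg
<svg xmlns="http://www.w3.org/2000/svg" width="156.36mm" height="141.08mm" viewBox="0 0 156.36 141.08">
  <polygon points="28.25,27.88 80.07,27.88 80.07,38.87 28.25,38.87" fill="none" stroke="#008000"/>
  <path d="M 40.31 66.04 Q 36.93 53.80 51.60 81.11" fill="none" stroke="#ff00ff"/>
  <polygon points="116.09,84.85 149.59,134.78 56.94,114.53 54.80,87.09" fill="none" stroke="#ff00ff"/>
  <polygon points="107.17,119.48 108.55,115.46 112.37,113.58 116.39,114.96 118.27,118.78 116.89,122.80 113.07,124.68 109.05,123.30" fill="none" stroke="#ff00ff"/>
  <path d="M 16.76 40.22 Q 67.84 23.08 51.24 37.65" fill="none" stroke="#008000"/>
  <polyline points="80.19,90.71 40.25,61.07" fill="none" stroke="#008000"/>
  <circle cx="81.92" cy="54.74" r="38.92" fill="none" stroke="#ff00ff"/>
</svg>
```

G21
G90
G0 X28.25 Y113.20
M4 S487
G1 X80.07 Y113.20 F2140
G1 X80.07 Y102.21
G1 X28.25 Y102.21
G1 X28.25 Y113.20
M5
G0 X40.31 Y75.04
M4 S796
G1 X40.06 Y78.81 F502
G1 X43.83 Y73.78
G1 X51.60 Y59.97
M5
G0 X116.09 Y56.23
M4 S796
G1 X149.59 Y6.30 F502
G1 X56.94 Y26.55
G1 X54.80 Y53.99
G1 X116.09 Y56.23
M5
G0 X107.17 Y21.60
M4 S796
G1 X108.55 Y25.62 F502
G1 X112.37 Y27.50
G1 X116.39 Y26.12
G1 X118.27 Y22.30
G1 X116.89 Y18.28
G1 X113.07 Y16.40
G1 X109.05 Y17.78
G1 X107.17 Y21.60
M5
G0 X16.76 Y100.86
M4 S487
G1 X43.29 Y108.76 F2140
G1 X54.79 Y109.62
G1 X51.24 Y103.43
M5
G0 X80.19 Y50.37
M4 S487
G1 X40.25 Y80.01 F2140
M5
G0 X120.84 Y86.34
M4 S796
G1 X101.38 Y120.05 F502
G1 X62.46 Y120.05
G1 X43.00 Y86.34
G1 X62.46 Y52.63
G1 X101.38 Y52.63
G1 X120.84 Y86.34
M5
G0 X0.00 Y0.00

viewBox `0 0 156.36 141.08` with mm width/height → 1 unit = 1 mm. Flip: y_m = 141.08 − y_svg.

**Shape 1** — `<polygon>` rectangle, stroke `#008000` → score (S487, F2140). Machine vertices: (28.25,113.20) → (80.07,113.20) → (80.07,102.21) → (28.25,102.21) → (28.25,113.20). Closed: final G1 returns to the first vertex.

**Shape 2** — `<path>` quadratic bezier, stroke `#ff00ff` → cut (S796, F502). Control points (SVG): P0=(40.31,66.04), P1=(36.93,53.80), P2=(51.60,81.11); sampled at t=k/3. Machine vertices: (40.31,75.04) → (40.06,78.81) → (43.83,73.78) → (51.60,59.97). Open path.

**Shape 3** — `<polygon>` closed polygon, stroke `#ff00ff` → cut (S796, F502). Machine vertices: (116.09,56.23) → (149.59,6.30) → (56.94,26.55) → (54.80,53.99) → (116.09,56.23). Closed: final G1 returns to the first vertex.

**Shape 4** — `<polygon>` regular polygon, stroke `#ff00ff` → cut (S796, F502). Machine vertices: (107.17,21.60) → (108.55,25.62) → (112.37,27.50) → (116.39,26.12) → (118.27,22.30) → (116.89,18.28) → (113.07,16.40) → (109.05,17.78) → (107.17,21.60). Closed: final G1 returns to the first vertex.

**Shape 5** — `<path>` quadratic bezier, stroke `#008000` → score (S487, F2140). Control points (SVG): P0=(16.76,40.22), P1=(67.84,23.08), P2=(51.24,37.65); sampled at t=k/3. Machine vertices: (16.76,100.86) → (43.29,108.76) → (54.79,109.62) → (51.24,103.43). Open path.

**Shape 6** — `<polyline>` line segment, stroke `#008000` → score (S487, F2140). Machine vertices: (80.19,50.37) → (40.25,80.01). Open path.

**Shape 7** — `<circle>` circle, stroke `#ff00ff` → cut (S796, F502). Machine vertices: (120.84,86.34) → (101.38,120.05) → (62.46,120.05) → (43.00,86.34) → (62.46,52.63) → (101.38,52.63) → (120.84,86.34). Closed: final G1 returns to the first vertex.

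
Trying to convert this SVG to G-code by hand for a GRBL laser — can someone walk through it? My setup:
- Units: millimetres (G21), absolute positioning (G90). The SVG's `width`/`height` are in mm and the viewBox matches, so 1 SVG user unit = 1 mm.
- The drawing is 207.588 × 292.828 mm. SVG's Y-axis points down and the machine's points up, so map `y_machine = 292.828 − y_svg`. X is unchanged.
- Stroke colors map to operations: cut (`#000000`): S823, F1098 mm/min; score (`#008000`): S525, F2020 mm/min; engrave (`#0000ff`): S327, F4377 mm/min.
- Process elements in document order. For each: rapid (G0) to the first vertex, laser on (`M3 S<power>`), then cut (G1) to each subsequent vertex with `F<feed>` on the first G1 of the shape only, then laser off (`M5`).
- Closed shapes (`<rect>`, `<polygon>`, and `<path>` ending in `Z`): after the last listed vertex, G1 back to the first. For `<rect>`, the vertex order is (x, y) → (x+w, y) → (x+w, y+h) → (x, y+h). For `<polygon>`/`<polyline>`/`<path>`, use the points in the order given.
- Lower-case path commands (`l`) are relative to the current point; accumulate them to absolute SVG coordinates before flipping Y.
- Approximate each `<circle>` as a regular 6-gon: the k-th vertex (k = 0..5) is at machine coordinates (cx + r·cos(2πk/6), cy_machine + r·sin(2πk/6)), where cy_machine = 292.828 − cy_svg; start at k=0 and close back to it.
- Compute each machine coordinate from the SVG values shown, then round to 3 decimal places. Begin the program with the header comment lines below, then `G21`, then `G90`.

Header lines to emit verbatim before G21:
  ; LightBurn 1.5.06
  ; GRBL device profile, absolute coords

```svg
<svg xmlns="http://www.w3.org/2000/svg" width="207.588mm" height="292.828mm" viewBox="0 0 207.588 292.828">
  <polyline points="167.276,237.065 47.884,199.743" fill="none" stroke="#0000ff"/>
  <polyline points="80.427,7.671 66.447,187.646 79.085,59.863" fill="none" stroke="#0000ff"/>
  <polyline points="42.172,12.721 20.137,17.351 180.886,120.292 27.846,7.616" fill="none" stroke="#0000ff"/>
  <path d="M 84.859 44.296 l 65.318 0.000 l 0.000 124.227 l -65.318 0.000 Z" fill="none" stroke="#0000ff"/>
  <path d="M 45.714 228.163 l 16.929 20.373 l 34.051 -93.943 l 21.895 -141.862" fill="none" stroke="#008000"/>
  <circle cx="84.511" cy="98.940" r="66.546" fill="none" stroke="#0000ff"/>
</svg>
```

; LightBurn 1.5.06
; GRBL device profile, absolute coords
G21
G90
G0 X167.276 Y55.763
M3 S327
G1 X47.884 Y93.085 F4377
M5
G0 X80.427 Y285.157
M3 S327
G1 X66.447 Y105.182 F4377
G1 X79.085 Y232.965
M5
G0 X42.172 Y280.107
M3 S327
G1 X20.137 Y275.477 F4377
G1 X180.886 Y172.536
G1 X27.846 Y285.212
M5
G0 X84.859 Y248.532
M3 S327
G1 X150.177 Y248.532 F4377
G1 X150.177 Y124.305
G1 X84.859 Y124.305
G1 X84.859 Y248.532
M5
G0 X45.714 Y64.665
M3 S525
G1 X62.643 Y44.292 F2020
G1 X96.694 Y138.235
G1 X118.589 Y280.097
M5
G0 X151.057 Y193.888
M3 S327
G1 X117.784 Y251.519 F4377
G1 X51.238 Y251.519
G1 X17.965 Y193.888
G1 X51.238 Y136.257
G1 X117.784 Y136.257
G1 X151.057 Y193.888
M5

viewBox `0 0 207.588 292.828` with mm width/height → 1 unit = 1 mm. Flip: y_m = 292.828 − y_svg.

**Shape 1** — `<polyline>` line segment, stroke `#0000ff` → engrave (S327, F4377). Machine vertices: (167.276,55.763) → (47.884,93.085). Open path.

**Shape 2** — `<polyline>` open polyline, stroke `#0000ff` → engrave (S327, F4377). Machine vertices: (80.427,285.157) → (66.447,105.182) → (79.085,232.965). Open path.

**Shape 3** — `<polyline>` open polyline, stroke `#0000ff` → engrave (S327, F4377). Machine vertices: (42.172,280.107) → (20.137,275.477) → (180.886,172.536) → (27.846,285.212). Open path.

**Shape 4** — `<path>` rectangle, stroke `#0000ff` → engrave (S327, F4377). Machine vertices: (84.859,248.532) → (150.177,248.532) → (150.177,124.305) → (84.859,124.305) → (84.859,248.532). Closed: final G1 returns to the first vertex.

**Shape 5** — `<path>` open polyline, stroke `#008000` → score (S525, F2020). Machine vertices: (45.714,64.665) → (62.643,44.292) → (96.694,138.235) → (118.589,280.097). Open path.

**Shape 6** — `<circle>` circle, stroke `#0000ff` → engrave (S327, F4377). Machine vertices: (151.057,193.888) → (117.784,251.519) → (51.238,251.519) → (17.965,193.888) → (51.238,136.257) → (117.784,136.257) → (151.057,193.888). Closed: final G1 returns to the first vertex.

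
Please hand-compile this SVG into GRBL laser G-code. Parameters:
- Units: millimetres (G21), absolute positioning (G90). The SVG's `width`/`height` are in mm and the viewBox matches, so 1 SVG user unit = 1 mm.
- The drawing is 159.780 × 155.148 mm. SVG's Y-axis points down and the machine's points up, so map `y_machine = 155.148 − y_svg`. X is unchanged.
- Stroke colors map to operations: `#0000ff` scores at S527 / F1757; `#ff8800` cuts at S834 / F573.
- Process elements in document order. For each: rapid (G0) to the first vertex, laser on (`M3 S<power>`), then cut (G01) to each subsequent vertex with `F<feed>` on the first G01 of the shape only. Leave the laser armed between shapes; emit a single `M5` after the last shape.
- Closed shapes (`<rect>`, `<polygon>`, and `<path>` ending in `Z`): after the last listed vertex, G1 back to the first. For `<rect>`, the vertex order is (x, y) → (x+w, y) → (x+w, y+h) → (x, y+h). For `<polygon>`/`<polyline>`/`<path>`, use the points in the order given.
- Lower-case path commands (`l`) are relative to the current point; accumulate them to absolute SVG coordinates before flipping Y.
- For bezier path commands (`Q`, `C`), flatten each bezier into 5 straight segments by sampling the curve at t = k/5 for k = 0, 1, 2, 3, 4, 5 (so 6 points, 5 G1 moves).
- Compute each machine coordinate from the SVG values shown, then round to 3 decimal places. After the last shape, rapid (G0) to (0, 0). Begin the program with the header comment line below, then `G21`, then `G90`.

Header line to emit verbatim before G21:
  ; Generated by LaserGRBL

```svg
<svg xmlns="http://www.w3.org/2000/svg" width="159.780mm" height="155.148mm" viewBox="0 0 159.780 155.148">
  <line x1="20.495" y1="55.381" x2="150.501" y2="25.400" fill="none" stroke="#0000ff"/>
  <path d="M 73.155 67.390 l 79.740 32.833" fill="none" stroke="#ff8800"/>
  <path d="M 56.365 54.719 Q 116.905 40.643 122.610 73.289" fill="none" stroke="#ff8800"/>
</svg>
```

; Generated by LaserGRBL
G21
G90
G0 X20.495 Y99.767
M3 S527
G01 X150.501 Y129.748 F1757
G0 X73.155 Y87.758
M3 S834
G01 X152.895 Y54.925 F573
G0 X56.365 Y100.429
M3 S834
G01 X78.388 Y104.191 F573
G01 X96.023 Y104.214
G01 X109.272 Y100.500
G01 X118.135 Y93.049
G01 X122.610 Y81.859
M5
G0 X0.000 Y0.000

viewBox `0 0 159.780 155.148` with mm width/height → 1 unit = 1 mm. Flip: y_m = 155.148 − y_svg.

**Shape 1** — `<line>` line segment, stroke `#0000ff` → score (S527, F1757). Machine vertices: (20.495,99.767) → (150.501,129.748). Open path.

**Shape 2** — `<path>` line segment, stroke `#ff8800` → cut (S834, F573). Machine vertices: (73.155,87.758) → (152.895,54.925). Open path.

**Shape 3** — `<path>` quadratic bezier, stroke `#ff8800` → cut (S834, F573). Control points (SVG): P0=(56.365,54.719), P1=(116.905,40.643), P2=(122.610,73.289); sampled at t=k/5. Machine vertices: (56.365,100.429) → (78.388,104.191) → (96.023,104.214) → (109.272,100.500) → (118.135,93.049) → (122.610,81.859). Open path.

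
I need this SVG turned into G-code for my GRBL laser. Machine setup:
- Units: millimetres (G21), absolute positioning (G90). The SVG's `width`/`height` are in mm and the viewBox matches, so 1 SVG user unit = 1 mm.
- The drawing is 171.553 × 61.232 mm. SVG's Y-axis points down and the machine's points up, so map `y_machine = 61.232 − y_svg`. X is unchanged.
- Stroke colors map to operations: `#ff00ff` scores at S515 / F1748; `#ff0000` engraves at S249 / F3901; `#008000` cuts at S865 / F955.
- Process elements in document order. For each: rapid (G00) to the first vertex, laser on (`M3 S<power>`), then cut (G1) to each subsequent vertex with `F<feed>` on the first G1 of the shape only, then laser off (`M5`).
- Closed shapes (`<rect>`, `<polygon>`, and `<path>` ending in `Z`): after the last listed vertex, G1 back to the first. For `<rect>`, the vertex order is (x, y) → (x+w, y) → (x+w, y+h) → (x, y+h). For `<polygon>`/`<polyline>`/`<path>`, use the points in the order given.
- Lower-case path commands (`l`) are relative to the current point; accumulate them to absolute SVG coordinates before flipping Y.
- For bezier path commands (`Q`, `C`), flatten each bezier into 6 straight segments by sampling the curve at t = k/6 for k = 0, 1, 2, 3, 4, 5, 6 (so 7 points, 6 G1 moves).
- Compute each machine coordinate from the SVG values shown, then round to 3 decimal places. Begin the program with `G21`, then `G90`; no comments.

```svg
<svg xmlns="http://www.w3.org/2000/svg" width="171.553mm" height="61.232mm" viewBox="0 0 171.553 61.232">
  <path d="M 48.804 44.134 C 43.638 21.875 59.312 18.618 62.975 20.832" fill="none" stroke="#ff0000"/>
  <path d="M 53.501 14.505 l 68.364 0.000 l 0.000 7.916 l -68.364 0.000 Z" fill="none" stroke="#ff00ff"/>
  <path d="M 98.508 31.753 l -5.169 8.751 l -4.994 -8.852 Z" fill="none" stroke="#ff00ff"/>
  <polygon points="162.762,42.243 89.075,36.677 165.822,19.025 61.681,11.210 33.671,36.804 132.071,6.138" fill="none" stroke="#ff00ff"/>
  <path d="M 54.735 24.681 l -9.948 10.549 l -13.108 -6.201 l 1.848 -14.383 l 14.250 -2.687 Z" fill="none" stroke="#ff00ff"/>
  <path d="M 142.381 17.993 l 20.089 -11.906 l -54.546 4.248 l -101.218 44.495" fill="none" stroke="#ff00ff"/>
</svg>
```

G21
G90
G00 X48.804 Y17.098
M3 S249
G1 X47.806 Y26.707 F3901
G1 X49.368 Y33.524
G1 X52.579 Y37.926
G1 X56.525 Y40.289
G1 X60.295 Y40.988
G1 X62.975 Y40.400
M5
G00 X53.501 Y46.727
M3 S515
G1 X121.865 Y46.727 F1748
G1 X121.865 Y38.811
G1 X53.501 Y38.811
G1 X53.501 Y46.727
M5
G00 X98.508 Y29.479
M3 S515
G1 X93.339 Y20.728 F1748
G1 X88.345 Y29.580
G1 X98.508 Y29.479
M5
G00 X162.762 Y18.989
M3 S515
G1 X89.075 Y24.555 F1748
G1 X165.822 Y42.207
G1 X61.681 Y50.022
G1 X33.671 Y24.428
G1 X132.071 Y55.094
G1 X162.762 Y18.989
M5
G00 X54.735 Y36.551
M3 S515
G1 X44.787 Y26.002 F1748
G1 X31.679 Y32.203
G1 X33.527 Y46.586
G1 X47.777 Y49.273
G1 X54.735 Y36.551
M5
G00 X142.381 Y43.239
M3 S515
G1 X162.470 Y55.145 F1748
G1 X107.924 Y50.897
G1 X6.706 Y6.402
M5

1 u = 1 mm; y_m = 61.232 − y.

[1] `<path>` cubic bezier, #ff0000→engrave S249 F3901: (48.804,17.098) → (47.806,26.707) → (49.368,33.524) → (52.579,37.926) → (56.525,40.289) → (60.295,40.988) → (62.975,40.400)

[2] `<path>` rectangle, #ff00ff→score S515 F1748: (53.501,46.727) → (121.865,46.727) → (121.865,38.811) → (53.501,38.811) → (53.501,46.727) (closed)

[3] `<path>` regular polygon, #ff00ff→score S515 F1748: (98.508,29.479) → (93.339,20.728) → (88.345,29.580) → (98.508,29.479) (closed)

[4] `<polygon>` closed polygon, #ff00ff→score S515 F1748: (162.762,18.989) → (89.075,24.555) → (165.822,42.207) → (61.681,50.022) → (33.671,24.428) → (132.071,55.094) → (162.762,18.989) (closed)

[5] `<path>` regular polygon, #ff00ff→score S515 F1748: (54.735,36.551) → (44.787,26.002) → (31.679,32.203) → (33.527,46.586) → (47.777,49.273) → (54.735,36.551) (closed)

[6] `<path>` open polyline, #ff00ff→score S515 F1748: (142.381,43.239) → (162.470,55.145) → (107.924,50.897) → (6.706,6.402)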